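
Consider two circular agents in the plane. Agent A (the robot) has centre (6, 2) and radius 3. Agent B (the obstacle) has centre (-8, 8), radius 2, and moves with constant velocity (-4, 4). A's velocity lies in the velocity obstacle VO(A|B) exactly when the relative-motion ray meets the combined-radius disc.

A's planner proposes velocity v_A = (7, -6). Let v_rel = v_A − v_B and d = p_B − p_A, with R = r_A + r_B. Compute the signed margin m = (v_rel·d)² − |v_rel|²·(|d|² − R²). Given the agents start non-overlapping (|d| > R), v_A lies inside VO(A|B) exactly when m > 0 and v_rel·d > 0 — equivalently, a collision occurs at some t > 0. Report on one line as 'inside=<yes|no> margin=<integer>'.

d = (-14, 6),  |d|² = 232;  R = 3+2 = 5,  c = 232−5² = 207
v_rel = (11, -10),  |v_rel|² = 221;  v_rel·d = (11)·(-14) + (-10)·(6) = -214
221·t² + 428·t + 207 = 0  ⇒  m = (-214)² − 221·207 = 49
m = 49 > 0,  v_rel·d = -214 < 0  ⇒  outside

inside=no margin=49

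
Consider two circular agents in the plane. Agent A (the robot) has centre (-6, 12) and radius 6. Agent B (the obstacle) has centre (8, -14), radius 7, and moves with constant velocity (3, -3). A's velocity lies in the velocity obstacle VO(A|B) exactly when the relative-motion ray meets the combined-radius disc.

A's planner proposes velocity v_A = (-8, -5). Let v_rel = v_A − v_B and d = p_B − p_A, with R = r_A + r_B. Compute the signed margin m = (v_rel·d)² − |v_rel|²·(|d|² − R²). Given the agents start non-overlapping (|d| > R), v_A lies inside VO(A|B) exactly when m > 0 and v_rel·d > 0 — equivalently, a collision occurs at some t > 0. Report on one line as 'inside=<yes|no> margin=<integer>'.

d = (14, -26),  |d|² = 872;  R = 6+7 = 13,  c = 872−13² = 703
v_rel = (-11, -2),  |v_rel|² = 125;  v_rel·d = (-11)·(14) + (-2)·(-26) = -102
125·t² + 204·t + 703 = 0  ⇒  m = (-102)² − 125·703 = -77471
m = -77471 < 0,  v_rel·d = -102 < 0  ⇒  outside

inside=no margin=-77471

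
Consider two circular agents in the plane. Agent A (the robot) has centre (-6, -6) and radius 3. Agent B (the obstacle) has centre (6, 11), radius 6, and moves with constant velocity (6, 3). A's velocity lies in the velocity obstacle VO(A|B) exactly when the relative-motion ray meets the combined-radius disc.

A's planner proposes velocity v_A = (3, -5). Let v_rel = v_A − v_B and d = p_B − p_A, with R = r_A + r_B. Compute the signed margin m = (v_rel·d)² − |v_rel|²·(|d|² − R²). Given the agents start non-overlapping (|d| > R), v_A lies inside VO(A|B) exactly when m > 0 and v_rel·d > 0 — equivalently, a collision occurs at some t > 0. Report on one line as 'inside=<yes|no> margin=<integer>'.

d = (12, 17),  |d|² = 433;  R = 3+6 = 9,  c = 433−9² = 352
v_rel = (-3, -8),  |v_rel|² = 73;  v_rel·d = (-3)·(12) + (-8)·(17) = -172
73·t² + 344·t + 352 = 0  ⇒  m = (-172)² − 73·352 = 3888
m = 3888 > 0,  v_rel·d = -172 < 0  ⇒  outside

inside=no margin=3888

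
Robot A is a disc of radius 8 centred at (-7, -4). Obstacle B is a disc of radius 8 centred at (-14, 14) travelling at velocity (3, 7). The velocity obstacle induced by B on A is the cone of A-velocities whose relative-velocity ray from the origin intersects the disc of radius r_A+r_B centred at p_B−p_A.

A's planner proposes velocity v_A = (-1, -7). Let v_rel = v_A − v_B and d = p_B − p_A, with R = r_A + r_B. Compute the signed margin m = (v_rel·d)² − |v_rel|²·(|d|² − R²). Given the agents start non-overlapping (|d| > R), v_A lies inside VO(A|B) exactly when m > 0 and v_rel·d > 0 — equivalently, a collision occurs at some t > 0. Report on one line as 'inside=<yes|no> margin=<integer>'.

d = (-7, 18),  |d|² = 373;  R = 8+8 = 16,  c = 373−16² = 117
v_rel = (-4, -14),  |v_rel|² = 212;  v_rel·d = (-4)·(-7) + (-14)·(18) = -224
212·t² + 448·t + 117 = 0  ⇒  m = (-224)² − 212·117 = 25372
m = 25372 > 0,  v_rel·d = -224 < 0  ⇒  outside

inside=no margin=25372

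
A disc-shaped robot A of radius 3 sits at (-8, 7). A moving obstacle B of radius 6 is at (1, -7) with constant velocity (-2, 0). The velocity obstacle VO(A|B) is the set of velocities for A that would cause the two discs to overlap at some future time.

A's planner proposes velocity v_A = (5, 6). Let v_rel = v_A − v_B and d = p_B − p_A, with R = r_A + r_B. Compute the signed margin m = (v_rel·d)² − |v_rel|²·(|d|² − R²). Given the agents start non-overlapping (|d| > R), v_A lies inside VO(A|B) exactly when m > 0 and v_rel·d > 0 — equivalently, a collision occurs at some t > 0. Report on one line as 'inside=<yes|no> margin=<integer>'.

d = (9, -14),  |d|² = 277;  R = 3+6 = 9,  c = 277−9² = 196
v_rel = (7, 6),  |v_rel|² = 85;  v_rel·d = (7)·(9) + (6)·(-14) = -21
85·t² + 42·t + 196 = 0  ⇒  m = (-21)² − 85·196 = -16219
m = -16219 < 0,  v_rel·d = -21 < 0  ⇒  outside

inside=no margin=-16219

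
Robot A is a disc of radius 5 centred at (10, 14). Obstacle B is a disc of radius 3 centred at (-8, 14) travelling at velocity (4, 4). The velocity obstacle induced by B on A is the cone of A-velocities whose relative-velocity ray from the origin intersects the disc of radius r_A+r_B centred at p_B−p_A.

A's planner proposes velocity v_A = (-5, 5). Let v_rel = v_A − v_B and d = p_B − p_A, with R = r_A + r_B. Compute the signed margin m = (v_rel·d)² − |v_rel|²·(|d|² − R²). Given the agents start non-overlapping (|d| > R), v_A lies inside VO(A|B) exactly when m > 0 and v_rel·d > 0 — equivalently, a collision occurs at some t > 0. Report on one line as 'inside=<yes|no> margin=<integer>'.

d = (-18, 0),  |d|² = 324;  R = 5+3 = 8,  c = 324−8² = 260
v_rel = (-9, 1),  |v_rel|² = 82;  v_rel·d = (-9)·(-18) + (1)·(0) = 162
82·t² − 324·t + 260 = 0  ⇒  m = 162² − 82·260 = 4924
m = 4924 > 0,  v_rel·d = 162 > 0  ⇒  inside

inside=yes margin=4924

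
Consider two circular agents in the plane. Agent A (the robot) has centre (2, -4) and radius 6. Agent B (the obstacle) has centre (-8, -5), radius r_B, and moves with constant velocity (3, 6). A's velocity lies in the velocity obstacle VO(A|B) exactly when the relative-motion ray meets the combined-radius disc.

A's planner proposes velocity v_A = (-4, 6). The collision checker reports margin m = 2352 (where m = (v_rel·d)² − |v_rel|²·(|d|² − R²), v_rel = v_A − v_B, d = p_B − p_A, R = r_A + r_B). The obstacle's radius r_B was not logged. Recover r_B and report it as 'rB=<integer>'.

m = 2352
d = (-10, -1);  v_rel = (-7, 0),  |v_rel|² = 49
v_rel×d = (-7)·(-1) − (0)·(-10) = 7
since m = R²·49 − 7²:  R² = (49 + 2352) / 49 = 49
R = √49 = 7  ⇒  r_B = 7 − 6 = 1

rB=1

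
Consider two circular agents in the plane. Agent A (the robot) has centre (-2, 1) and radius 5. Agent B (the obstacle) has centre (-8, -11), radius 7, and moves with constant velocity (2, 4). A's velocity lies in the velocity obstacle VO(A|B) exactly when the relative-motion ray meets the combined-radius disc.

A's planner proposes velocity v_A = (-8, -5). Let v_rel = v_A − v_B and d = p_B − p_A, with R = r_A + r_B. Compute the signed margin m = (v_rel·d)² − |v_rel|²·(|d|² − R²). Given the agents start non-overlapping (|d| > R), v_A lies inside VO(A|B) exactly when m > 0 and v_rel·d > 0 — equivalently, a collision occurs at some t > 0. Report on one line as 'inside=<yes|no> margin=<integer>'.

d = (-6, -12),  |d|² = 180;  R = 5+7 = 12,  c = 180−12² = 36
v_rel = (-10, -9),  |v_rel|² = 181;  v_rel·d = (-10)·(-6) + (-9)·(-12) = 168
181·t² − 336·t + 36 = 0  ⇒  m = 168² − 181·36 = 21708
m = 21708 > 0,  v_rel·d = 168 > 0  ⇒  inside

inside=yes margin=21708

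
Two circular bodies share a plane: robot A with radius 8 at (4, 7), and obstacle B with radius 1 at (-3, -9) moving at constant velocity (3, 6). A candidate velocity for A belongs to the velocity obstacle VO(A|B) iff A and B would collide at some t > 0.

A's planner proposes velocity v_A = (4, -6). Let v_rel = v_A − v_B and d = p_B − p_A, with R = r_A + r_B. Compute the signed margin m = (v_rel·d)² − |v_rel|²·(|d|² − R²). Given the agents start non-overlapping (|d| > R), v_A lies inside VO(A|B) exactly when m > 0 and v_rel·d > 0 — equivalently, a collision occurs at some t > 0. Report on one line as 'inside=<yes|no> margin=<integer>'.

d = (-7, -16),  |d|² = 305;  R = 8+1 = 9,  c = 305−9² = 224
v_rel = (1, -12),  |v_rel|² = 145;  v_rel·d = (1)·(-7) + (-12)·(-16) = 185
145·t² − 370·t + 224 = 0  ⇒  m = 185² − 145·224 = 1745
m = 1745 > 0,  v_rel·d = 185 > 0  ⇒  inside

inside=yes margin=1745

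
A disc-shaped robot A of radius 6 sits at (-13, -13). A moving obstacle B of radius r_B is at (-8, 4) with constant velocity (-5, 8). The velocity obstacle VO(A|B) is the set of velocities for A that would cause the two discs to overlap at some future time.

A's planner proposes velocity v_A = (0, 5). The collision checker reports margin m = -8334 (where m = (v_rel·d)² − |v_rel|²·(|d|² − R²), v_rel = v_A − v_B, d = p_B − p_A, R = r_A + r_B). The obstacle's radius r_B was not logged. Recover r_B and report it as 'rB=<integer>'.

m = -8334
d = (5, 17);  v_rel = (5, -3),  |v_rel|² = 34
v_rel×d = (5)·(17) − (-3)·(5) = 100
since m = R²·34 − 100²:  R² = (10000 + -8334) / 34 = 49
R = √49 = 7  ⇒  r_B = 7 − 6 = 1

rB=1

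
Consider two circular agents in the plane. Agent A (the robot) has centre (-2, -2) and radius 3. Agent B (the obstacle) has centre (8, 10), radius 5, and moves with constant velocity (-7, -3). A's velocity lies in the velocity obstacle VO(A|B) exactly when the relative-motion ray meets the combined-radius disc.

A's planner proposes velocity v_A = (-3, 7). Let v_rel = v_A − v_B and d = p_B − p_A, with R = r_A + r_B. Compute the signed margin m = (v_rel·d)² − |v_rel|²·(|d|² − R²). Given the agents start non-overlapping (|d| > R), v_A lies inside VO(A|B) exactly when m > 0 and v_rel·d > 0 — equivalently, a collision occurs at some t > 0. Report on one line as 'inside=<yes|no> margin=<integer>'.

d = (10, 12),  |d|² = 244;  R = 3+5 = 8,  c = 244−8² = 180
v_rel = (4, 10),  |v_rel|² = 116;  v_rel·d = (4)·(10) + (10)·(12) = 160
116·t² − 320·t + 180 = 0  ⇒  m = 160² − 116·180 = 4720
m = 4720 > 0,  v_rel·d = 160 > 0  ⇒  inside

inside=yes margin=4720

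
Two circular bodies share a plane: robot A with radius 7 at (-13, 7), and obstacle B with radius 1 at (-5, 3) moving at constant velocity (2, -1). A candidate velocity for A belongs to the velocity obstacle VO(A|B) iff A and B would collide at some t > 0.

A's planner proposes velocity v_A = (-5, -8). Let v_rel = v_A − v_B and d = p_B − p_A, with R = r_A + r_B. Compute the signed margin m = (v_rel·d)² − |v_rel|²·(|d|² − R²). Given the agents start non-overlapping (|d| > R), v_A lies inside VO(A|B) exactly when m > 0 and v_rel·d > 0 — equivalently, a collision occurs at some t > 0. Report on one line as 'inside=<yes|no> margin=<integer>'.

d = (8, -4),  |d|² = 80;  R = 7+1 = 8,  c = 80−8² = 16
v_rel = (-7, -7),  |v_rel|² = 98;  v_rel·d = (-7)·(8) + (-7)·(-4) = -28
98·t² + 56·t + 16 = 0  ⇒  m = (-28)² − 98·16 = -784
m = -784 < 0,  v_rel·d = -28 < 0  ⇒  outside

inside=no margin=-784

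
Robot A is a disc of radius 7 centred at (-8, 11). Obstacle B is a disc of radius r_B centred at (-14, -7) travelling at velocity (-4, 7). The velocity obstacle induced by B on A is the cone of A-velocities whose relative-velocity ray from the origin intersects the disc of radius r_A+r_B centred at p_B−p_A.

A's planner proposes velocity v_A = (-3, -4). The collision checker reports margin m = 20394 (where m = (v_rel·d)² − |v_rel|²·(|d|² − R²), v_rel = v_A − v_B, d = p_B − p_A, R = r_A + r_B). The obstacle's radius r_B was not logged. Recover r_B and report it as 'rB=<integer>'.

m = 20394
d = (-6, -18);  v_rel = (1, -11),  |v_rel|² = 122
v_rel×d = (1)·(-18) − (-11)·(-6) = -84
since m = R²·122 − (-84)²:  R² = (7056 + 20394) / 122 = 225
R = √225 = 15  ⇒  r_B = 15 − 7 = 8

rB=8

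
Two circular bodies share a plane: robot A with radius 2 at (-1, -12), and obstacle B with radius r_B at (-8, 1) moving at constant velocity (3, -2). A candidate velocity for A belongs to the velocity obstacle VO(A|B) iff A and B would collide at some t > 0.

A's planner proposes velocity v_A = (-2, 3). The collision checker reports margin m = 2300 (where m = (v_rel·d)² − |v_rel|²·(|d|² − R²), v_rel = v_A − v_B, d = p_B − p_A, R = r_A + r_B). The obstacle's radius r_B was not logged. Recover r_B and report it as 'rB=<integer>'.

m = 2300
d = (-7, 13);  v_rel = (-5, 5),  |v_rel|² = 50
v_rel×d = (-5)·(13) − (5)·(-7) = -30
since m = R²·50 − (-30)²:  R² = (900 + 2300) / 50 = 64
R = √64 = 8  ⇒  r_B = 8 − 2 = 6

rB=6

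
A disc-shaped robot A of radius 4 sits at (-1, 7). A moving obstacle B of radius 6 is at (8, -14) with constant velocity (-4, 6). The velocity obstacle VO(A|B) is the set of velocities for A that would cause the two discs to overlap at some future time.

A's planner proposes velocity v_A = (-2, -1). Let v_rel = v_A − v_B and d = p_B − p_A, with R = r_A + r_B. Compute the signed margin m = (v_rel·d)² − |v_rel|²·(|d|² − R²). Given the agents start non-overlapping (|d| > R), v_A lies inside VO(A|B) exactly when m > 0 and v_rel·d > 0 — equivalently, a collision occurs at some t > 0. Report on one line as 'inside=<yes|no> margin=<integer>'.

d = (9, -21),  |d|² = 522;  R = 4+6 = 10,  c = 522−10² = 422
v_rel = (2, -7),  |v_rel|² = 53;  v_rel·d = (2)·(9) + (-7)·(-21) = 165
53·t² − 330·t + 422 = 0  ⇒  m = 165² − 53·422 = 4859
m = 4859 > 0,  v_rel·d = 165 > 0  ⇒  inside

inside=yes margin=4859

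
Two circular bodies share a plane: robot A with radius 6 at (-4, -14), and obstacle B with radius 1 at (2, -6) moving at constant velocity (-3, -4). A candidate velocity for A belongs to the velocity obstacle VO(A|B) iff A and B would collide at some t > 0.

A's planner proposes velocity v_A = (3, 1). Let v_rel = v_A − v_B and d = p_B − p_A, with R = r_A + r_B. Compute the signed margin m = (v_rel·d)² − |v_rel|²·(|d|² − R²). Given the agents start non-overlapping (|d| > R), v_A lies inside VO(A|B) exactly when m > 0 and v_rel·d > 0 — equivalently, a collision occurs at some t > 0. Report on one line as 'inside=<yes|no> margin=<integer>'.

d = (6, 8),  |d|² = 100;  R = 6+1 = 7,  c = 100−7² = 51
v_rel = (6, 5),  |v_rel|² = 61;  v_rel·d = (6)·(6) + (5)·(8) = 76
61·t² − 152·t + 51 = 0  ⇒  m = 76² − 61·51 = 2665
m = 2665 > 0,  v_rel·d = 76 > 0  ⇒  inside

inside=yes margin=2665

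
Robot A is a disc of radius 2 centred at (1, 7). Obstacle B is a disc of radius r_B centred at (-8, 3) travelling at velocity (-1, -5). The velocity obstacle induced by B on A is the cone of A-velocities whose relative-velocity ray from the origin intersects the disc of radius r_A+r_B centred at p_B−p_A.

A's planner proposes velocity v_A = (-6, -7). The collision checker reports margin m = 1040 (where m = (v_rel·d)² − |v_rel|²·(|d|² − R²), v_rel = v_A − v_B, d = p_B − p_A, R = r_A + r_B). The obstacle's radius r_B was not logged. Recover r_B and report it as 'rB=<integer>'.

m = 1040
d = (-9, -4);  v_rel = (-5, -2),  |v_rel|² = 29
v_rel×d = (-5)·(-4) − (-2)·(-9) = 2
since m = R²·29 − 2²:  R² = (4 + 1040) / 29 = 36
R = √36 = 6  ⇒  r_B = 6 − 2 = 4

rB=4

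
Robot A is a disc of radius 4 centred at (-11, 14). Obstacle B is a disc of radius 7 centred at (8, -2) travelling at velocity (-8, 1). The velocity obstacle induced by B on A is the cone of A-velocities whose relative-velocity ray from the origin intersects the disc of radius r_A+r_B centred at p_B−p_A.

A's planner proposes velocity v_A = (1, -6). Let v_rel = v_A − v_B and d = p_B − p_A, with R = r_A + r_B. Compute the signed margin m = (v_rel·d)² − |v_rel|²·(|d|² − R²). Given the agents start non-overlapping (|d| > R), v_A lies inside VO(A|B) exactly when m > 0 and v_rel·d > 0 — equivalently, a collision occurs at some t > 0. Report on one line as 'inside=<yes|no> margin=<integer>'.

d = (19, -16),  |d|² = 617;  R = 4+7 = 11,  c = 617−11² = 496
v_rel = (9, -7),  |v_rel|² = 130;  v_rel·d = (9)·(19) + (-7)·(-16) = 283
130·t² − 566·t + 496 = 0  ⇒  m = 283² − 130·496 = 15609
m = 15609 > 0,  v_rel·d = 283 > 0  ⇒  inside

inside=yes margin=15609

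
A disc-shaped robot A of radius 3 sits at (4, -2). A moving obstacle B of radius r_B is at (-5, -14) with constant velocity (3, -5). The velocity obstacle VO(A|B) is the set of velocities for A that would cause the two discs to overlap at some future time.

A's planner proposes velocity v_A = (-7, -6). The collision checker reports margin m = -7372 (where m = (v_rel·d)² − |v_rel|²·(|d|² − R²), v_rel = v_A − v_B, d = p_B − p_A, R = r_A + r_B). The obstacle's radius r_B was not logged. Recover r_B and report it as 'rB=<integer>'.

m = -7372
d = (-9, -12);  v_rel = (-10, -1),  |v_rel|² = 101
v_rel×d = (-10)·(-12) − (-1)·(-9) = 111
since m = R²·101 − 111²:  R² = (12321 + -7372) / 101 = 49
R = √49 = 7  ⇒  r_B = 7 − 3 = 4

rB=4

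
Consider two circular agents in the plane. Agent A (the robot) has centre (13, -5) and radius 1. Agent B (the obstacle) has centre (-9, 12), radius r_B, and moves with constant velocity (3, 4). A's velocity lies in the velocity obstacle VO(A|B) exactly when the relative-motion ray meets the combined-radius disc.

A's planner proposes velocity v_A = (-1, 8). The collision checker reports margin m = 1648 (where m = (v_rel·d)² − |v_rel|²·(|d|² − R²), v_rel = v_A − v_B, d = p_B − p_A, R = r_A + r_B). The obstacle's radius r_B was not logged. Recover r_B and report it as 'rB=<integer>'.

m = 1648
d = (-22, 17);  v_rel = (-4, 4),  |v_rel|² = 32
v_rel×d = (-4)·(17) − (4)·(-22) = 20
since m = R²·32 − 20²:  R² = (400 + 1648) / 32 = 64
R = √64 = 8  ⇒  r_B = 8 − 1 = 7

rB=7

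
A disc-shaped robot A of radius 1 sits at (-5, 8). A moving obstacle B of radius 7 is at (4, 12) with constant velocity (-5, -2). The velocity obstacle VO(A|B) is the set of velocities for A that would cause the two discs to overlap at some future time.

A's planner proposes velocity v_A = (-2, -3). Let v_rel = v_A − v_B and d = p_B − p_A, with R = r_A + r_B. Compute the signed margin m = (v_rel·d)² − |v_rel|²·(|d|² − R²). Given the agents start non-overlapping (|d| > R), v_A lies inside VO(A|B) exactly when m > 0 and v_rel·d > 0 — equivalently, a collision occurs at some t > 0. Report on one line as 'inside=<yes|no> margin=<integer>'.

d = (9, 4),  |d|² = 97;  R = 1+7 = 8,  c = 97−8² = 33
v_rel = (3, -1),  |v_rel|² = 10;  v_rel·d = (3)·(9) + (-1)·(4) = 23
10·t² − 46·t + 33 = 0  ⇒  m = 23² − 10·33 = 199
m = 199 > 0,  v_rel·d = 23 > 0  ⇒  inside

inside=yes margin=199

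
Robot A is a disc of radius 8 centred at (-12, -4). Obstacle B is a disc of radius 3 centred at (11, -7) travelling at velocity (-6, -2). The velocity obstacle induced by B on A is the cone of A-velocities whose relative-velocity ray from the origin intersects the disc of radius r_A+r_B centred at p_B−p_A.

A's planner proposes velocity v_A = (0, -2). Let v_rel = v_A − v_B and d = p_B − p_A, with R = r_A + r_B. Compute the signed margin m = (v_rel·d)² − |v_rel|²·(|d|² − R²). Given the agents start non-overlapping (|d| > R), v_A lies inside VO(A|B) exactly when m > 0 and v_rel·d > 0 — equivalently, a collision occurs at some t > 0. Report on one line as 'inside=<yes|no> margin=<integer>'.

d = (23, -3),  |d|² = 538;  R = 8+3 = 11,  c = 538−11² = 417
v_rel = (6, 0),  |v_rel|² = 36;  v_rel·d = (6)·(23) + (0)·(-3) = 138
36·t² − 276·t + 417 = 0  ⇒  m = 138² − 36·417 = 4032
m = 4032 > 0,  v_rel·d = 138 > 0  ⇒  inside

inside=yes margin=4032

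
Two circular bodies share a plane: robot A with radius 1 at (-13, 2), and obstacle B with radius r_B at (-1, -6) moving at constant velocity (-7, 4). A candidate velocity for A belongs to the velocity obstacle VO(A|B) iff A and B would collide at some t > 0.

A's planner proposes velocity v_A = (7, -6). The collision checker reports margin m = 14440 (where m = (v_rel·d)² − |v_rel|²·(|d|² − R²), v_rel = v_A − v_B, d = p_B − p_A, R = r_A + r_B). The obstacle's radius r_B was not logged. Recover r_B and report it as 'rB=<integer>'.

m = 14440
d = (12, -8);  v_rel = (14, -10),  |v_rel|² = 296
v_rel×d = (14)·(-8) − (-10)·(12) = 8
since m = R²·296 − 8²:  R² = (64 + 14440) / 296 = 49
R = √49 = 7  ⇒  r_B = 7 − 1 = 6

rB=6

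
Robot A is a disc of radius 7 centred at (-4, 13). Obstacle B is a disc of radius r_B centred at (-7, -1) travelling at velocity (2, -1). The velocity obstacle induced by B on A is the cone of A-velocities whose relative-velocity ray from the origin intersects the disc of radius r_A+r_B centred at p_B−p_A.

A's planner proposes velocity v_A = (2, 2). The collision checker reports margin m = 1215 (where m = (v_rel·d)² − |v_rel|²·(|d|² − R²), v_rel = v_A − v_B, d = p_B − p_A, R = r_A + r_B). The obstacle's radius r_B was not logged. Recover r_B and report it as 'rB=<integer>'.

m = 1215
d = (-3, -14);  v_rel = (0, 3),  |v_rel|² = 9
v_rel×d = (0)·(-14) − (3)·(-3) = 9
since m = R²·9 − 9²:  R² = (81 + 1215) / 9 = 144
R = √144 = 12  ⇒  r_B = 12 − 7 = 5

rB=5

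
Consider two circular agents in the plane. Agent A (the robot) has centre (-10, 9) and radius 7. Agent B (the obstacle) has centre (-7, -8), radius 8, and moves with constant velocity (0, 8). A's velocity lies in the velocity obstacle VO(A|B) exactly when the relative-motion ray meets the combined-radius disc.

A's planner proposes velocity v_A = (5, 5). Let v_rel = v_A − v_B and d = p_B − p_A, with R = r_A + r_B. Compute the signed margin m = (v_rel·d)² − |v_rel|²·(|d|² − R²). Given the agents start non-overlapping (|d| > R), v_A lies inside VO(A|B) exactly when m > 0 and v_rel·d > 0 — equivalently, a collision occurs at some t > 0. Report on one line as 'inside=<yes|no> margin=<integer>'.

d = (3, -17),  |d|² = 298;  R = 7+8 = 15,  c = 298−15² = 73
v_rel = (5, -3),  |v_rel|² = 34;  v_rel·d = (5)·(3) + (-3)·(-17) = 66
34·t² − 132·t + 73 = 0  ⇒  m = 66² − 34·73 = 1874
m = 1874 > 0,  v_rel·d = 66 > 0  ⇒  inside

inside=yes margin=1874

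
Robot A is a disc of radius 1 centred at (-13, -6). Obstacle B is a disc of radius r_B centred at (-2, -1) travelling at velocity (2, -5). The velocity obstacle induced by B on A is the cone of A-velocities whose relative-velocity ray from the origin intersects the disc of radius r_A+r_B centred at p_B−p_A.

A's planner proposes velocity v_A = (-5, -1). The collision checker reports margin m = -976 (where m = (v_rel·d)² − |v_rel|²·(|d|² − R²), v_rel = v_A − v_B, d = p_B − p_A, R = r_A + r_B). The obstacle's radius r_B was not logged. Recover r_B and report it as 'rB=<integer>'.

m = -976
d = (11, 5);  v_rel = (-7, 4),  |v_rel|² = 65
v_rel×d = (-7)·(5) − (4)·(11) = -79
since m = R²·65 − (-79)²:  R² = (6241 + -976) / 65 = 81
R = √81 = 9  ⇒  r_B = 9 − 1 = 8

rB=8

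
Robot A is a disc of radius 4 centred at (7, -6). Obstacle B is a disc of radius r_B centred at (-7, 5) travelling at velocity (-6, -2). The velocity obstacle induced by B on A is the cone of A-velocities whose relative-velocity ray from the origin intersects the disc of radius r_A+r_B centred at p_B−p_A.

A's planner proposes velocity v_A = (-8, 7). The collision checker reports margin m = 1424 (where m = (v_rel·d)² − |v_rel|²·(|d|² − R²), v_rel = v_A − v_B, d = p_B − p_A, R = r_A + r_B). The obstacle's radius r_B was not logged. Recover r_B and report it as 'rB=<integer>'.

m = 1424
d = (-14, 11);  v_rel = (-2, 9),  |v_rel|² = 85
v_rel×d = (-2)·(11) − (9)·(-14) = 104
since m = R²·85 − 104²:  R² = (10816 + 1424) / 85 = 144
R = √144 = 12  ⇒  r_B = 12 − 4 = 8

rB=8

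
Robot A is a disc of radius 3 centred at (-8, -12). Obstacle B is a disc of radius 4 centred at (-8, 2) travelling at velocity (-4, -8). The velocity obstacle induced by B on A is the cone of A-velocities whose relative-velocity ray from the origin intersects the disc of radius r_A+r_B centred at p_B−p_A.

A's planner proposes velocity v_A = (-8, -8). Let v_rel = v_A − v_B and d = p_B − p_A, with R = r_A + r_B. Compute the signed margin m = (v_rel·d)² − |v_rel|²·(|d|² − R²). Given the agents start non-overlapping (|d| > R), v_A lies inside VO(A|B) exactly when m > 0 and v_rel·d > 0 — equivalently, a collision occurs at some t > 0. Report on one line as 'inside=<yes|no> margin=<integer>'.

d = (0, 14),  |d|² = 196;  R = 3+4 = 7,  c = 196−7² = 147
v_rel = (-4, 0),  |v_rel|² = 16;  v_rel·d = (-4)·(0) + (0)·(14) = 0
16·t² − 0·t + 147 = 0  ⇒  m = 0² − 16·147 = -2352
m = -2352 < 0,  v_rel·d = 0 = 0  ⇒  outside

inside=no margin=-2352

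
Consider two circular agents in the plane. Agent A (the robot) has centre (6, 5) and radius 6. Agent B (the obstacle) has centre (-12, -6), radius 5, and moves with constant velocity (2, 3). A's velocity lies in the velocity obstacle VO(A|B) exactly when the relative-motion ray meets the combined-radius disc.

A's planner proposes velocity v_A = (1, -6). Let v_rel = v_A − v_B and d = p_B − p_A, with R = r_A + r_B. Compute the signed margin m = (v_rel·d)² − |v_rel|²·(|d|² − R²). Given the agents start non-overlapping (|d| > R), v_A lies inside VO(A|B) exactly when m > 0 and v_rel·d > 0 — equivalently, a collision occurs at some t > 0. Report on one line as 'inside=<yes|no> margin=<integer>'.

d = (-18, -11),  |d|² = 445;  R = 6+5 = 11,  c = 445−11² = 324
v_rel = (-1, -9),  |v_rel|² = 82;  v_rel·d = (-1)·(-18) + (-9)·(-11) = 117
82·t² − 234·t + 324 = 0  ⇒  m = 117² − 82·324 = -12879
m = -12879 < 0,  v_rel·d = 117 > 0  ⇒  outside

inside=no margin=-12879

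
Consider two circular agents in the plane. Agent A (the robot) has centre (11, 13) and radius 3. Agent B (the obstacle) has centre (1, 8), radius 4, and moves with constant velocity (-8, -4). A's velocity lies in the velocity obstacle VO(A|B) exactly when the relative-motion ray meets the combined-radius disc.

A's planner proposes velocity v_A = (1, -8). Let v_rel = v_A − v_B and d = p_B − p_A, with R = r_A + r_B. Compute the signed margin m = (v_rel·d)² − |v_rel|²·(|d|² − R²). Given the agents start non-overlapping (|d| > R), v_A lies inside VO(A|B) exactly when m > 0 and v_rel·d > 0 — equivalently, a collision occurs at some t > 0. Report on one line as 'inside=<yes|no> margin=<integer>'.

d = (-10, -5),  |d|² = 125;  R = 3+4 = 7,  c = 125−7² = 76
v_rel = (9, -4),  |v_rel|² = 97;  v_rel·d = (9)·(-10) + (-4)·(-5) = -70
97·t² + 140·t + 76 = 0  ⇒  m = (-70)² − 97·76 = -2472
m = -2472 < 0,  v_rel·d = -70 < 0  ⇒  outside

inside=no margin=-2472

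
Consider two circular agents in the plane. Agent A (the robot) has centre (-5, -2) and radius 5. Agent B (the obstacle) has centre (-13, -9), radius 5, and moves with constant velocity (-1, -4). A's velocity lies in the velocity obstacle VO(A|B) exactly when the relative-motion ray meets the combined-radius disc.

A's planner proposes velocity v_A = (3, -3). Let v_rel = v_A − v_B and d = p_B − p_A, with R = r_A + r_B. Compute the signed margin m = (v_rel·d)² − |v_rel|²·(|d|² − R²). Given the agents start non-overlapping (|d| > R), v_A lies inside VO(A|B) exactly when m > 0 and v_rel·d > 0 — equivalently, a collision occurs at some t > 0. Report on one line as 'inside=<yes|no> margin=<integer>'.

d = (-8, -7),  |d|² = 113;  R = 5+5 = 10,  c = 113−10² = 13
v_rel = (4, 1),  |v_rel|² = 17;  v_rel·d = (4)·(-8) + (1)·(-7) = -39
17·t² + 78·t + 13 = 0  ⇒  m = (-39)² − 17·13 = 1300
m = 1300 > 0,  v_rel·d = -39 < 0  ⇒  outside

inside=no margin=1300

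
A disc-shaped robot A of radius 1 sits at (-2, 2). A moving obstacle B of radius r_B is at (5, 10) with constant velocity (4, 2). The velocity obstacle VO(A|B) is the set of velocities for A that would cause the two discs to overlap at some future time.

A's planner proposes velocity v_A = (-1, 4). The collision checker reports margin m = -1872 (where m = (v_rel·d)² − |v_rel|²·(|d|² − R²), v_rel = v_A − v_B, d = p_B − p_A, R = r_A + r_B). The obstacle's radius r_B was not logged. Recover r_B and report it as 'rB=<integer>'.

m = -1872
d = (7, 8);  v_rel = (-5, 2),  |v_rel|² = 29
v_rel×d = (-5)·(8) − (2)·(7) = -54
since m = R²·29 − (-54)²:  R² = (2916 + -1872) / 29 = 36
R = √36 = 6  ⇒  r_B = 6 − 1 = 5

rB=5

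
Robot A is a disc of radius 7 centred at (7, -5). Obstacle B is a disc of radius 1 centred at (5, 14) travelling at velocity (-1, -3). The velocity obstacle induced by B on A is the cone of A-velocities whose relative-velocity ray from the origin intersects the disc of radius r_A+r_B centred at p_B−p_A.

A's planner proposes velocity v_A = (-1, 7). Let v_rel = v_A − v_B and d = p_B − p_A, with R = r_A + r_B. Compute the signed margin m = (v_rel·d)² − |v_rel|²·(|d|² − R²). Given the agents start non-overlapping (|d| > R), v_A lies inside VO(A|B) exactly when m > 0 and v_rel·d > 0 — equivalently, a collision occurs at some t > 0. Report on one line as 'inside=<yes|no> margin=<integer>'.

d = (-2, 19),  |d|² = 365;  R = 7+1 = 8,  c = 365−8² = 301
v_rel = (0, 10),  |v_rel|² = 100;  v_rel·d = (0)·(-2) + (10)·(19) = 190
100·t² − 380·t + 301 = 0  ⇒  m = 190² − 100·301 = 6000
m = 6000 > 0,  v_rel·d = 190 > 0  ⇒  inside

inside=yes margin=6000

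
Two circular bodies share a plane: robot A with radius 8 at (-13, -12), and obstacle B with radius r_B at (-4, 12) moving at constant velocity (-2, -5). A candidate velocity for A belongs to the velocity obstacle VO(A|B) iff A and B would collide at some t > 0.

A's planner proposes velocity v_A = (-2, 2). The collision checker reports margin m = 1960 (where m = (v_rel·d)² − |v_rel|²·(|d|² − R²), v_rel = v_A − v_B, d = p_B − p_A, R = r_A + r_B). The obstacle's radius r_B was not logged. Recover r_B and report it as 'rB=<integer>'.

m = 1960
d = (9, 24);  v_rel = (0, 7),  |v_rel|² = 49
v_rel×d = (0)·(24) − (7)·(9) = -63
since m = R²·49 − (-63)²:  R² = (3969 + 1960) / 49 = 121
R = √121 = 11  ⇒  r_B = 11 − 8 = 3

rB=3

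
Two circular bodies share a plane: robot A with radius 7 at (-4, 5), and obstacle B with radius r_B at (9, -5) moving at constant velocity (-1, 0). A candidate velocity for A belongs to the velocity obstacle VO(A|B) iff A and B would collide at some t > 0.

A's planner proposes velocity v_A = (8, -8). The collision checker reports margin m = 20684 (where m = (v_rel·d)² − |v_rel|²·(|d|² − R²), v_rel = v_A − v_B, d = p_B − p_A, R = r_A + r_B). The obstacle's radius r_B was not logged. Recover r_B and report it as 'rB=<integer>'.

m = 20684
d = (13, -10);  v_rel = (9, -8),  |v_rel|² = 145
v_rel×d = (9)·(-10) − (-8)·(13) = 14
since m = R²·145 − 14²:  R² = (196 + 20684) / 145 = 144
R = √144 = 12  ⇒  r_B = 12 − 7 = 5

rB=5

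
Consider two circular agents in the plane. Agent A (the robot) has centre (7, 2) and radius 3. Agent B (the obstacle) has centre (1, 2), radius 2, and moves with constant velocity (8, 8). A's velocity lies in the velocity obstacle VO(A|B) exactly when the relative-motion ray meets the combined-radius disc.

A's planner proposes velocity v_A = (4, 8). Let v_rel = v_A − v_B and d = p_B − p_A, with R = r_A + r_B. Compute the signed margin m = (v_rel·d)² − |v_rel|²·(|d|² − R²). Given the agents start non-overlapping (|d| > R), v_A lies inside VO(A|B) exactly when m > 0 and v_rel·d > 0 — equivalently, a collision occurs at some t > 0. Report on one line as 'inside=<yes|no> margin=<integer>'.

d = (-6, 0),  |d|² = 36;  R = 3+2 = 5,  c = 36−5² = 11
v_rel = (-4, 0),  |v_rel|² = 16;  v_rel·d = (-4)·(-6) + (0)·(0) = 24
16·t² − 48·t + 11 = 0  ⇒  m = 24² − 16·11 = 400
m = 400 > 0,  v_rel·d = 24 > 0  ⇒  inside

inside=yes margin=400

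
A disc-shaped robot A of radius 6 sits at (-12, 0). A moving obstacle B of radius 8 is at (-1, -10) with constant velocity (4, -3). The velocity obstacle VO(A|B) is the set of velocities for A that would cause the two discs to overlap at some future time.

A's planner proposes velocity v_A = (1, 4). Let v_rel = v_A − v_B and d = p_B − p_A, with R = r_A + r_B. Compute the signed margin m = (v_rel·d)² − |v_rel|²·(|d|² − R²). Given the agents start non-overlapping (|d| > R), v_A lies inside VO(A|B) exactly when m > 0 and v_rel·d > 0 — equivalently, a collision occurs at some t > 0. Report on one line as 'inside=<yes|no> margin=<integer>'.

d = (11, -10),  |d|² = 221;  R = 6+8 = 14,  c = 221−14² = 25
v_rel = (-3, 7),  |v_rel|² = 58;  v_rel·d = (-3)·(11) + (7)·(-10) = -103
58·t² + 206·t + 25 = 0  ⇒  m = (-103)² − 58·25 = 9159
m = 9159 > 0,  v_rel·d = -103 < 0  ⇒  outside

inside=no margin=9159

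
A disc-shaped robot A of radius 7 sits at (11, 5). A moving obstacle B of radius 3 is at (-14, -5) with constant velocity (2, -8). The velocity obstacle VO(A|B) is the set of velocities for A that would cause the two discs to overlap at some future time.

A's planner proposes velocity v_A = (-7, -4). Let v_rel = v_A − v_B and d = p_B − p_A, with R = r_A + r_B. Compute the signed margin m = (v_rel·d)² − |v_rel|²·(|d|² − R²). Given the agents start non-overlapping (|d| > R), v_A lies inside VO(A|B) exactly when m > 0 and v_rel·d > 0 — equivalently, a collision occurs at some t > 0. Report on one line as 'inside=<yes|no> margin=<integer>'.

d = (-25, -10),  |d|² = 725;  R = 7+3 = 10,  c = 725−10² = 625
v_rel = (-9, 4),  |v_rel|² = 97;  v_rel·d = (-9)·(-25) + (4)·(-10) = 185
97·t² − 370·t + 625 = 0  ⇒  m = 185² − 97·625 = -26400
m = -26400 < 0,  v_rel·d = 185 > 0  ⇒  outside

inside=no margin=-26400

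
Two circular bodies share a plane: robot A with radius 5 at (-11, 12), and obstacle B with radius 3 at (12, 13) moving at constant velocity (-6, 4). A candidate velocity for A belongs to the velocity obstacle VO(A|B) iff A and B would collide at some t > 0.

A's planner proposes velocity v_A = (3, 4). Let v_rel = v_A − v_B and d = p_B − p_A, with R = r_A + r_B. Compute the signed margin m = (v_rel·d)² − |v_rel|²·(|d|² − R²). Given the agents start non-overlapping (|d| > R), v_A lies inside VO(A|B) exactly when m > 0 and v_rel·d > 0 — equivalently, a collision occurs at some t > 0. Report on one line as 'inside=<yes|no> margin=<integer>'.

d = (23, 1),  |d|² = 530;  R = 5+3 = 8,  c = 530−8² = 466
v_rel = (9, 0),  |v_rel|² = 81;  v_rel·d = (9)·(23) + (0)·(1) = 207
81·t² − 414·t + 466 = 0  ⇒  m = 207² − 81·466 = 5103
m = 5103 > 0,  v_rel·d = 207 > 0  ⇒  inside

inside=yes margin=5103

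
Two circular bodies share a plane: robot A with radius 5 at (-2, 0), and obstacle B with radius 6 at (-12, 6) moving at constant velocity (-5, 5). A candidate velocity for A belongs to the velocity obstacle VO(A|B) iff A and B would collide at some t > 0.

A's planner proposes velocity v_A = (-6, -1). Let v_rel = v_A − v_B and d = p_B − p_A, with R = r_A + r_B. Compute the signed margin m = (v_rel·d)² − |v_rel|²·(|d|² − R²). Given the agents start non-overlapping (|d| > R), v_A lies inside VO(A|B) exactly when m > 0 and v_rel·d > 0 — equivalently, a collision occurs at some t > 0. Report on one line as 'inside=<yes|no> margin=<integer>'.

d = (-10, 6),  |d|² = 136;  R = 5+6 = 11,  c = 136−11² = 15
v_rel = (-1, -6),  |v_rel|² = 37;  v_rel·d = (-1)·(-10) + (-6)·(6) = -26
37·t² + 52·t + 15 = 0  ⇒  m = (-26)² − 37·15 = 121
m = 121 > 0,  v_rel·d = -26 < 0  ⇒  outside

inside=no margin=121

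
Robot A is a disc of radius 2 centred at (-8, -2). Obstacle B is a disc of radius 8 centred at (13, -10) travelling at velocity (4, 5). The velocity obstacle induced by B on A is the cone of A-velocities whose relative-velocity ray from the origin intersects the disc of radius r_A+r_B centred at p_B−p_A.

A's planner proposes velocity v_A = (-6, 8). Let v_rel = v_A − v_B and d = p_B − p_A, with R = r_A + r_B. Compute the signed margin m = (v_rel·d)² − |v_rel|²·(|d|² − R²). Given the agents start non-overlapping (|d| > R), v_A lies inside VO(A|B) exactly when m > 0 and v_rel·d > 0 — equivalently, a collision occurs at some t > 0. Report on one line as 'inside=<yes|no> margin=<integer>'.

d = (21, -8),  |d|² = 505;  R = 2+8 = 10,  c = 505−10² = 405
v_rel = (-10, 3),  |v_rel|² = 109;  v_rel·d = (-10)·(21) + (3)·(-8) = -234
109·t² + 468·t + 405 = 0  ⇒  m = (-234)² − 109·405 = 10611
m = 10611 > 0,  v_rel·d = -234 < 0  ⇒  outside

inside=no margin=10611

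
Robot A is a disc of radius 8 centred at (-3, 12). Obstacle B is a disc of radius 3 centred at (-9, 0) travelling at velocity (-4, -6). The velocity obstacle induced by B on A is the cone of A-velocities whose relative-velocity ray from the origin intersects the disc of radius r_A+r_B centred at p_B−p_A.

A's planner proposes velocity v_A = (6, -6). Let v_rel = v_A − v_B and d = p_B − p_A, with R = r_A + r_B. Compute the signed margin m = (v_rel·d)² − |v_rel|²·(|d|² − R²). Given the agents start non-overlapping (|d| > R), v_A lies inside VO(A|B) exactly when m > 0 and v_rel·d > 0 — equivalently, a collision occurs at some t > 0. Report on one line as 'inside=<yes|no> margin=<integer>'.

d = (-6, -12),  |d|² = 180;  R = 8+3 = 11,  c = 180−11² = 59
v_rel = (10, 0),  |v_rel|² = 100;  v_rel·d = (10)·(-6) + (0)·(-12) = -60
100·t² + 120·t + 59 = 0  ⇒  m = (-60)² − 100·59 = -2300
m = -2300 < 0,  v_rel·d = -60 < 0  ⇒  outside

inside=no margin=-2300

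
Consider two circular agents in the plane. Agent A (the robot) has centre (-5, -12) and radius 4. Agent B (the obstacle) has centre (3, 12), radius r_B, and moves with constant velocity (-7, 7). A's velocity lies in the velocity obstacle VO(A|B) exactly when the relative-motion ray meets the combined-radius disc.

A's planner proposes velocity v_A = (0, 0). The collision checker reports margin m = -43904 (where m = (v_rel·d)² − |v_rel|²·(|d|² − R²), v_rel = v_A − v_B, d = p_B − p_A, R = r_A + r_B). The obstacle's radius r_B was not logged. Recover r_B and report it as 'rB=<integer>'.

m = -43904
d = (8, 24);  v_rel = (7, -7),  |v_rel|² = 98
v_rel×d = (7)·(24) − (-7)·(8) = 224
since m = R²·98 − 224²:  R² = (50176 + -43904) / 98 = 64
R = √64 = 8  ⇒  r_B = 8 − 4 = 4

rB=4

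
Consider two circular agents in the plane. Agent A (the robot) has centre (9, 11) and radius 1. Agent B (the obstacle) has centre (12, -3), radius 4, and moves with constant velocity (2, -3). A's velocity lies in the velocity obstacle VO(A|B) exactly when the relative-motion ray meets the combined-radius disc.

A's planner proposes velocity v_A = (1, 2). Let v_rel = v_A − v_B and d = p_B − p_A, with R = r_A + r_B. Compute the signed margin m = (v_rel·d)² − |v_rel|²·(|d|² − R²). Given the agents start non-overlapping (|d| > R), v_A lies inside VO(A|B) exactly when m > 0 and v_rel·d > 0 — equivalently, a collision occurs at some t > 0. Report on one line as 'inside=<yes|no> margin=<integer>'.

d = (3, -14),  |d|² = 205;  R = 1+4 = 5,  c = 205−5² = 180
v_rel = (-1, 5),  |v_rel|² = 26;  v_rel·d = (-1)·(3) + (5)·(-14) = -73
26·t² + 146·t + 180 = 0  ⇒  m = (-73)² − 26·180 = 649
m = 649 > 0,  v_rel·d = -73 < 0  ⇒  outside

inside=no margin=649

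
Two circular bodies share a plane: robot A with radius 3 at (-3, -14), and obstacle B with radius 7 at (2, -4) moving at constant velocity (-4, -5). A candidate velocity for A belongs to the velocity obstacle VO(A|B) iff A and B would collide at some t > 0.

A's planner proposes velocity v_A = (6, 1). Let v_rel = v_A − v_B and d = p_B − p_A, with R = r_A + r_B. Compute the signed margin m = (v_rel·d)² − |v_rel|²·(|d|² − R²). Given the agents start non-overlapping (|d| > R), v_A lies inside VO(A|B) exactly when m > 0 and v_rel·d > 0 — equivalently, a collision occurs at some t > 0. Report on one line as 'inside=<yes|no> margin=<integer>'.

d = (5, 10),  |d|² = 125;  R = 3+7 = 10,  c = 125−10² = 25
v_rel = (10, 6),  |v_rel|² = 136;  v_rel·d = (10)·(5) + (6)·(10) = 110
136·t² − 220·t + 25 = 0  ⇒  m = 110² − 136·25 = 8700
m = 8700 > 0,  v_rel·d = 110 > 0  ⇒  inside

inside=yes margin=8700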